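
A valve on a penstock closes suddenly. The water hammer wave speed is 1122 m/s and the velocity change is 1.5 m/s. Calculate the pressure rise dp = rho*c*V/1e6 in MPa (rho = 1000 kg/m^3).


dp = 1000 * 1122 * 1.5 / 1e6 = 1.6830 MPa


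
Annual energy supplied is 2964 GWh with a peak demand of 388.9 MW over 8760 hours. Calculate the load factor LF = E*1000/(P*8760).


LF = 2964 * 1000 / (388.9 * 8760) = 0.8700


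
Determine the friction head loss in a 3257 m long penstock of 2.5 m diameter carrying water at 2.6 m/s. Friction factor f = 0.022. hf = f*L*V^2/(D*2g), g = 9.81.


hf = 0.022 * 3257 * 2.6^2 / (2.5 * 2 * 9.81) = 9.8753 m


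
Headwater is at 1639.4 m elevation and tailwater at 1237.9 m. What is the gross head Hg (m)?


Hg = 1639.4 - 1237.9 = 401.5000 m


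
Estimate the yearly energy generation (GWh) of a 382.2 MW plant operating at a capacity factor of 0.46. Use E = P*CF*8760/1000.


E = 382.2 * 0.46 * 8760 / 1000 = 1540.1131 GWh


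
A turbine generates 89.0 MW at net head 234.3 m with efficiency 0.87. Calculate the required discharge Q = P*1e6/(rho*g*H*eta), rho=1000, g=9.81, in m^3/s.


Q = 89.0 * 1e6 / (1000 * 9.81 * 234.3 * 0.87) = 44.5071 m^3/s


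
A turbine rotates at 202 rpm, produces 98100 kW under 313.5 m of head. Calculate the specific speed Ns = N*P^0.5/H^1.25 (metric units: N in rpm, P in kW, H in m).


Ns = 202 * 98100^0.5 / 313.5^1.25 = 47.9611


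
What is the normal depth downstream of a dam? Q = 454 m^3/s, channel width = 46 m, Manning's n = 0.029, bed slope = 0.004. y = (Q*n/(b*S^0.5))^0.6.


y = (454 * 0.029 / (46 * 0.004^0.5))^0.6 = 2.4740 m


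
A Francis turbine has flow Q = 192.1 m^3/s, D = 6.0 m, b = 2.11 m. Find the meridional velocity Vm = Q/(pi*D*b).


Vm = 192.1 / (pi * 6.0 * 2.11) = 4.8300 m/s


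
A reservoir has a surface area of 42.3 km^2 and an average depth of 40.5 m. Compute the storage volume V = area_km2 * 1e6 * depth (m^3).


V = 42.3 * 1e6 * 40.5 = 1.7132e+09 m^3


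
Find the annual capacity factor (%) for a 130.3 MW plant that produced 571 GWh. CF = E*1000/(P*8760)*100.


CF = 571 * 1000 / (130.3 * 8760) * 100 = 50.0251 %


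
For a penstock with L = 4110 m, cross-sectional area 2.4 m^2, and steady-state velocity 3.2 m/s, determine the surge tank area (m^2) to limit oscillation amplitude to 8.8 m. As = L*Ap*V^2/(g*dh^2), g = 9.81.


As = 4110 * 2.4 * 3.2^2 / (9.81 * 8.8^2) = 132.9593 m^2


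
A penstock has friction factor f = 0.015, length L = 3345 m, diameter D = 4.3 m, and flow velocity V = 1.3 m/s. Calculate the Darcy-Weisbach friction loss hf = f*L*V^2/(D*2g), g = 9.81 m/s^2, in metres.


hf = 0.015 * 3345 * 1.3^2 / (4.3 * 2 * 9.81) = 1.0051 m


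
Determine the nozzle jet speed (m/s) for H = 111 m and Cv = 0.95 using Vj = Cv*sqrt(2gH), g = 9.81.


Vj = 0.95 * sqrt(2*9.81*111) = 44.3338 m/s


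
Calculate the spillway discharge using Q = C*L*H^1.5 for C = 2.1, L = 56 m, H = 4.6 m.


Q = 2.1 * 56 * 4.6^1.5 = 1160.2299 m^3/s


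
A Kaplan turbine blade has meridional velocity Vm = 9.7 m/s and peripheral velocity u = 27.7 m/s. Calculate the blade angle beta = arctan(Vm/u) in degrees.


beta = arctan(9.7 / 27.7) = 19.2993 degrees


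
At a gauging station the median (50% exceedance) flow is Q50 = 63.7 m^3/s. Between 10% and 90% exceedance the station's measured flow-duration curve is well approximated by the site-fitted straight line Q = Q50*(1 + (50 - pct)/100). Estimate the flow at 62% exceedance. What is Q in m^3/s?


Q = 63.7 * (1 + (50 - 62)/100) = 56.0560 m^3/s


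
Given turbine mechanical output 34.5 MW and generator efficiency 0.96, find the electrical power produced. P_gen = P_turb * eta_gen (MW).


P_gen = 34.5 * 0.96 = 33.1200 MW


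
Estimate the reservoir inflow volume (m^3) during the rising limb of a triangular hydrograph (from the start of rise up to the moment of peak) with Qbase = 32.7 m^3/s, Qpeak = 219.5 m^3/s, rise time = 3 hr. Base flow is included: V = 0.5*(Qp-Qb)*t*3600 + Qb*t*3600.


V = 0.5*(219.5 - 32.7)*3*3600 + 32.7*3*3600 = 1.3619e+06 m^3


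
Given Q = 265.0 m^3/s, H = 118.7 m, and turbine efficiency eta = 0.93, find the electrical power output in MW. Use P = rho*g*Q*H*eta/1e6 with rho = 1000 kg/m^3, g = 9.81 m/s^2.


P = 1000 * 9.81 * 265.0 * 118.7 * 0.93 / 1e6 = 286.9780 MW


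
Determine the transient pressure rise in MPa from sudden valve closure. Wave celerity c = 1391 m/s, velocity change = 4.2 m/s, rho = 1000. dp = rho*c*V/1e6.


dp = 1000 * 1391 * 4.2 / 1e6 = 5.8422 MPa


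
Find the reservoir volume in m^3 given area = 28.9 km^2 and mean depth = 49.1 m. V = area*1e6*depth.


V = 28.9 * 1e6 * 49.1 = 1.4190e+09 m^3


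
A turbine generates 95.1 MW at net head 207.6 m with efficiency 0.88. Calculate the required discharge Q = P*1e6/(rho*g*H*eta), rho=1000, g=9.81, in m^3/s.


Q = 95.1 * 1e6 / (1000 * 9.81 * 207.6 * 0.88) = 53.0642 m^3/s


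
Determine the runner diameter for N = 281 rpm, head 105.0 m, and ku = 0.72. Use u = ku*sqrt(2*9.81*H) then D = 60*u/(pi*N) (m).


u = 0.72 * sqrt(2*9.81*105.0) = 32.6796 m/s
D = 60 * 32.6796 / (pi * 281) = 2.2211 m


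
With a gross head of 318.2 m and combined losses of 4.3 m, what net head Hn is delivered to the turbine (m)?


Hn = 318.2 - 4.3 = 313.9000 m


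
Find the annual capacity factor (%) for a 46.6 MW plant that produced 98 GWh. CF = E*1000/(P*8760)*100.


CF = 98 * 1000 / (46.6 * 8760) * 100 = 24.0069 %


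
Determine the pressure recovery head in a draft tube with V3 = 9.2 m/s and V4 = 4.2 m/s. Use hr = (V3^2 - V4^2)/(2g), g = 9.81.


hr = (9.2^2 - 4.2^2) / (2*9.81) = 3.4149 m


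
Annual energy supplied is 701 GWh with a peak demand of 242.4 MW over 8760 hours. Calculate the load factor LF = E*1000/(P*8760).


LF = 701 * 1000 / (242.4 * 8760) = 0.3301


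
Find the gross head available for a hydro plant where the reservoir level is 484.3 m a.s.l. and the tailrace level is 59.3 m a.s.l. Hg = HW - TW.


Hg = 484.3 - 59.3 = 425.0000 m


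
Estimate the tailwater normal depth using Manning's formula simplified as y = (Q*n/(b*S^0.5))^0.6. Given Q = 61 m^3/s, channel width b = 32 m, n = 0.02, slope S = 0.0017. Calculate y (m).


y = (61 * 0.02 / (32 * 0.0017^0.5))^0.6 = 0.9541 m


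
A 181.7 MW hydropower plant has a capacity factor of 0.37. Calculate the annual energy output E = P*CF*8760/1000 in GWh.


E = 181.7 * 0.37 * 8760 / 1000 = 588.9260 GWh


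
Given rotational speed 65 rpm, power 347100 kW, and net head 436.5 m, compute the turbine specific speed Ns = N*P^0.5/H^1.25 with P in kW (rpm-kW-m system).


Ns = 65 * 347100^0.5 / 436.5^1.25 = 19.1938


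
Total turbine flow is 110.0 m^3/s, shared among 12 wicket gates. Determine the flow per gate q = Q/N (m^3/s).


q = 110.0 / 12 = 9.1667 m^3/s


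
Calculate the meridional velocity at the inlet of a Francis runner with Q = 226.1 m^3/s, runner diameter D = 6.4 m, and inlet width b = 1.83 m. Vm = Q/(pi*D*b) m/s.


Vm = 226.1 / (pi * 6.4 * 1.83) = 6.1450 m/s


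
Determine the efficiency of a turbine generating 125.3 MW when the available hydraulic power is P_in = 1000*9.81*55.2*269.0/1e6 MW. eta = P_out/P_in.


P_in = 1000 * 9.81 * 55.2 * 269.0 / 1e6 = 145.6667 MW
eta = 125.3 / 145.6667 = 0.8602


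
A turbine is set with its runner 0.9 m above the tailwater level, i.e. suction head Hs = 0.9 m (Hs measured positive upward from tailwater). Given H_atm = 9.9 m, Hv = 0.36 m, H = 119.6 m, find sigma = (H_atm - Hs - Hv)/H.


sigma = (9.9 - 0.9 - 0.36) / 119.6 = 0.0722


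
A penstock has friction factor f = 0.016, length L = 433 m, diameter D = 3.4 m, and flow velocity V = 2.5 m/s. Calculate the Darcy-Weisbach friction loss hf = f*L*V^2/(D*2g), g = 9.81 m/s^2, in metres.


hf = 0.016 * 433 * 2.5^2 / (3.4 * 2 * 9.81) = 0.6491 m


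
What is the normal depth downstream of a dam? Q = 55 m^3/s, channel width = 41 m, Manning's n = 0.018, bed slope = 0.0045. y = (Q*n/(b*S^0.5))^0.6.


y = (55 * 0.018 / (41 * 0.0045^0.5))^0.6 = 0.5417 m


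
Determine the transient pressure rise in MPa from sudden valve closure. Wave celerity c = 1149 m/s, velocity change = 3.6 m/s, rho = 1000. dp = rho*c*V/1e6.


dp = 1000 * 1149 * 3.6 / 1e6 = 4.1364 MPa


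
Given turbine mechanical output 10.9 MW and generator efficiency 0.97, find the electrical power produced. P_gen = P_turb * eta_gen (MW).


P_gen = 10.9 * 0.97 = 10.5730 MW


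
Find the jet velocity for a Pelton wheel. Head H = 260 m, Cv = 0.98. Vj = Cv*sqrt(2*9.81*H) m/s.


Vj = 0.98 * sqrt(2*9.81*260) = 69.9942 m/s


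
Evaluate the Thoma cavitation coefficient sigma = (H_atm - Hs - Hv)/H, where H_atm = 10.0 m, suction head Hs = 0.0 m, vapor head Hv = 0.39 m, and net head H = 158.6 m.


sigma = (10.0 - 0.0 - 0.39) / 158.6 = 0.0606


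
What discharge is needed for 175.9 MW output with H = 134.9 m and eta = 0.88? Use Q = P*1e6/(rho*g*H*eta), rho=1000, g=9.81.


Q = 175.9 * 1e6 / (1000 * 9.81 * 134.9 * 0.88) = 151.0436 m^3/s


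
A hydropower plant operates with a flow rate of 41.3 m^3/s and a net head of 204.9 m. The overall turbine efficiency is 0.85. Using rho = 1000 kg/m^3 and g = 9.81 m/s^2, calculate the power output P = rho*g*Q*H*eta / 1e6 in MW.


P = 1000 * 9.81 * 41.3 * 204.9 * 0.85 / 1e6 = 70.5635 MW


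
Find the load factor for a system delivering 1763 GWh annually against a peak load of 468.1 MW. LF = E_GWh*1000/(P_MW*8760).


LF = 1763 * 1000 / (468.1 * 8760) = 0.4299


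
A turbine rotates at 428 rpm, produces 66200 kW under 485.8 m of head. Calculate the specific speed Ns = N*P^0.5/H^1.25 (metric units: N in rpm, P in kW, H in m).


Ns = 428 * 66200^0.5 / 485.8^1.25 = 48.2837


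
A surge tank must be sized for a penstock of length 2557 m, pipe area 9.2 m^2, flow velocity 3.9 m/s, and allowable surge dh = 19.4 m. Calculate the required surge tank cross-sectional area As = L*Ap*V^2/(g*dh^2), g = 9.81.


As = 2557 * 9.2 * 3.9^2 / (9.81 * 19.4^2) = 96.9115 m^2


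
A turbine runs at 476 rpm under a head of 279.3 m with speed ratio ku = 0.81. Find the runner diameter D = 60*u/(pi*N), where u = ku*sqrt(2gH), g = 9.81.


u = 0.81 * sqrt(2*9.81*279.3) = 59.9612 m/s
D = 60 * 59.9612 / (pi * 476) = 2.4058 m


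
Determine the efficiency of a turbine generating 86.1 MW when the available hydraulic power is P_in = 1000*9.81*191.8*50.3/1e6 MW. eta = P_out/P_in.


P_in = 1000 * 9.81 * 191.8 * 50.3 / 1e6 = 94.6424 MW
eta = 86.1 / 94.6424 = 0.9097


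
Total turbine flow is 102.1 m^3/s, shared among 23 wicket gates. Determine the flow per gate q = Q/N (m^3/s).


q = 102.1 / 23 = 4.4391 m^3/s


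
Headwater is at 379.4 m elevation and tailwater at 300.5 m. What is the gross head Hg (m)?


Hg = 379.4 - 300.5 = 78.9000 m


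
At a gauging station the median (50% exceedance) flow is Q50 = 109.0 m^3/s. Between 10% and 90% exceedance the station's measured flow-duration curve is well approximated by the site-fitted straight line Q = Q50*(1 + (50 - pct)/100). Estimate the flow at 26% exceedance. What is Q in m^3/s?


Q = 109.0 * (1 + (50 - 26)/100) = 135.1600 m^3/s


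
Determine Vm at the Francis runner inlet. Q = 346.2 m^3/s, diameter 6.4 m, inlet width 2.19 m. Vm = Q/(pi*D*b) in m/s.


Vm = 346.2 / (pi * 6.4 * 2.19) = 7.8624 m/s


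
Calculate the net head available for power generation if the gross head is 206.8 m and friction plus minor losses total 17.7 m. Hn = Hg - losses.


Hn = 206.8 - 17.7 = 189.1000 m


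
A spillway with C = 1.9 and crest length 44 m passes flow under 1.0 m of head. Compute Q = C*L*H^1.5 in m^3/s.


Q = 1.9 * 44 * 1.0^1.5 = 83.6000 m^3/s


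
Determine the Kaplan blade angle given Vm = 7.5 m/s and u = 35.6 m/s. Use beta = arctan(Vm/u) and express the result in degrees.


beta = arctan(7.5 / 35.6) = 11.8968 degrees


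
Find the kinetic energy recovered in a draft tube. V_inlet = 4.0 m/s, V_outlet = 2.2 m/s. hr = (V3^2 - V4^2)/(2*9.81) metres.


hr = (4.0^2 - 2.2^2) / (2*9.81) = 0.5688 m


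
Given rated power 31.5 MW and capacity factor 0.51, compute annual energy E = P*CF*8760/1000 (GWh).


E = 31.5 * 0.51 * 8760 / 1000 = 140.7294 GWh


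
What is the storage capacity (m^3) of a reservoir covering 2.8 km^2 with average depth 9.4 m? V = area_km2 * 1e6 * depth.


V = 2.8 * 1e6 * 9.4 = 2.6320e+07 m^3


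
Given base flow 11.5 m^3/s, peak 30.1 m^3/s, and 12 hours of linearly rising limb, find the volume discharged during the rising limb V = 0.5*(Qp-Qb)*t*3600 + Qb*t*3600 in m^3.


V = 0.5*(30.1 - 11.5)*12*3600 + 11.5*12*3600 = 898560.0000 m^3


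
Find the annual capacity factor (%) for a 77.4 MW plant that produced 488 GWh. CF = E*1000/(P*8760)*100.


CF = 488 * 1000 / (77.4 * 8760) * 100 = 71.9739 %


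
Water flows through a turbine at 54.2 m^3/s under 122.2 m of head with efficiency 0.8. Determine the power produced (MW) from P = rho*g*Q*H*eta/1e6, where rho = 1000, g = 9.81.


P = 1000 * 9.81 * 54.2 * 122.2 * 0.8 / 1e6 = 51.9792 MW


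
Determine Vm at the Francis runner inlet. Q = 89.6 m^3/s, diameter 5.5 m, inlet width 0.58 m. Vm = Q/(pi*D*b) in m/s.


Vm = 89.6 / (pi * 5.5 * 0.58) = 8.9406 m/s


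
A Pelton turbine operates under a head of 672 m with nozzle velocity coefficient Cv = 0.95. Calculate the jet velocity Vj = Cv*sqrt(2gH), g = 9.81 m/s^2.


Vj = 0.95 * sqrt(2*9.81*672) = 109.0832 m/s


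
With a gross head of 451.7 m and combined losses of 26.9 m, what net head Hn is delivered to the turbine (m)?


Hn = 451.7 - 26.9 = 424.8000 m


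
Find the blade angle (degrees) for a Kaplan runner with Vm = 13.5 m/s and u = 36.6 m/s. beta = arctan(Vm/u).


beta = arctan(13.5 / 36.6) = 20.2466 degrees


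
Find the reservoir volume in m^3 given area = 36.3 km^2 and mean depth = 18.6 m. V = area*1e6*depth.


V = 36.3 * 1e6 * 18.6 = 6.7518e+08 m^3


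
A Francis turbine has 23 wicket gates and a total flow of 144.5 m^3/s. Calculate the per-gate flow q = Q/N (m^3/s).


q = 144.5 / 23 = 6.2826 m^3/s


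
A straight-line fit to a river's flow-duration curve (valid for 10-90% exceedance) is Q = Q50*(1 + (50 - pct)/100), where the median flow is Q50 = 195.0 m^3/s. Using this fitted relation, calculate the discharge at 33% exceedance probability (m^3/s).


Q = 195.0 * (1 + (50 - 33)/100) = 228.1500 m^3/s


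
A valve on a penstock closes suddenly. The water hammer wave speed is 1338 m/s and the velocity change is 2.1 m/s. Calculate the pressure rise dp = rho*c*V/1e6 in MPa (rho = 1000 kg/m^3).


dp = 1000 * 1338 * 2.1 / 1e6 = 2.8098 MPa


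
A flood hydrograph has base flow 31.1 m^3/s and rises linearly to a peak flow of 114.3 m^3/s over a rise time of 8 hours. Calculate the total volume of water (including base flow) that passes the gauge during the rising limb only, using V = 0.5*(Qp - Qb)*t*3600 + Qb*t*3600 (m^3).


V = 0.5*(114.3 - 31.1)*8*3600 + 31.1*8*3600 = 2.0938e+06 m^3


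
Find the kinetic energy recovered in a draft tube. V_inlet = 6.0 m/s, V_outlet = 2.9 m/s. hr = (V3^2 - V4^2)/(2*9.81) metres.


hr = (6.0^2 - 2.9^2) / (2*9.81) = 1.4062 m


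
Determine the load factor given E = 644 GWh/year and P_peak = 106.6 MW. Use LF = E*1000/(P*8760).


LF = 644 * 1000 / (106.6 * 8760) = 0.6896


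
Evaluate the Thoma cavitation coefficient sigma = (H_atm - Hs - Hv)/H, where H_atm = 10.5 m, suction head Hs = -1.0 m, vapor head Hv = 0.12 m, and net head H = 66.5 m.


sigma = (10.5 - (-1.0) - 0.12) / 66.5 = 0.1711


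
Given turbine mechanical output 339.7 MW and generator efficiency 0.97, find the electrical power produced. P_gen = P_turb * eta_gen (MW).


P_gen = 339.7 * 0.97 = 329.5090 MW


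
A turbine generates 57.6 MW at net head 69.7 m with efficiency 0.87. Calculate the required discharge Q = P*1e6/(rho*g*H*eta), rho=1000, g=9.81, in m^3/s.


Q = 57.6 * 1e6 / (1000 * 9.81 * 69.7 * 0.87) = 96.8281 m^3/s


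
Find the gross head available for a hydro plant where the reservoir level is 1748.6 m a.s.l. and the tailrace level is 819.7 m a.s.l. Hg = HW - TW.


Hg = 1748.6 - 819.7 = 928.9000 m


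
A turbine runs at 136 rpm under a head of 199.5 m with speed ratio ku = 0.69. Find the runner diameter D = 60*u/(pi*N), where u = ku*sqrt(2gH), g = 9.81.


u = 0.69 * sqrt(2*9.81*199.5) = 43.1688 m/s
D = 60 * 43.1688 / (pi * 136) = 6.0622 m


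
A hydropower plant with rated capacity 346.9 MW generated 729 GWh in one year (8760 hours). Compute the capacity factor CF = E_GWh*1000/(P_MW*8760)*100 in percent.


CF = 729 * 1000 / (346.9 * 8760) * 100 = 23.9894 %


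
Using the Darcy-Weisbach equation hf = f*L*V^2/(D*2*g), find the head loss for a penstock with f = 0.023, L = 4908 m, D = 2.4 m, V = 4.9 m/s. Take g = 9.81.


hf = 0.023 * 4908 * 4.9^2 / (2.4 * 2 * 9.81) = 57.5591 m


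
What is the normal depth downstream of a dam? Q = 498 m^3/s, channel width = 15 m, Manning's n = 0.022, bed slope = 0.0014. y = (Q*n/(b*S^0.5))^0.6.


y = (498 * 0.022 / (15 * 0.0014^0.5))^0.6 = 5.9470 m


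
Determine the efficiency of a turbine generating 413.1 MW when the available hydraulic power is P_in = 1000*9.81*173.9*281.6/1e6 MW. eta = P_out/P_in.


P_in = 1000 * 9.81 * 173.9 * 281.6 / 1e6 = 480.3981 MW
eta = 413.1 / 480.3981 = 0.8599


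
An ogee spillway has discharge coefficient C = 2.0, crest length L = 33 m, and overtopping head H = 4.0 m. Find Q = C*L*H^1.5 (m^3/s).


Q = 2.0 * 33 * 4.0^1.5 = 528.0000 m^3/s


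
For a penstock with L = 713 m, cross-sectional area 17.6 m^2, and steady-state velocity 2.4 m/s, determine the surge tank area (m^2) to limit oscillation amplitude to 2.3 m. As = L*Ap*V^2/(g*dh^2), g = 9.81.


As = 713 * 17.6 * 2.4^2 / (9.81 * 2.3^2) = 1392.8361 m^2


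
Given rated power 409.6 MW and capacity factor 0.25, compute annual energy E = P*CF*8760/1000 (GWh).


E = 409.6 * 0.25 * 8760 / 1000 = 897.0240 GWh


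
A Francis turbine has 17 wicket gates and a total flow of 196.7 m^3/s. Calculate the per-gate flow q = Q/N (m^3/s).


q = 196.7 / 17 = 11.5706 m^3/s


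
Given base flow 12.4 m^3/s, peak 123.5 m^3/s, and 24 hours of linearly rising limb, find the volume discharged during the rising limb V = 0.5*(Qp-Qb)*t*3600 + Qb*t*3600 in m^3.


V = 0.5*(123.5 - 12.4)*24*3600 + 12.4*24*3600 = 5.8709e+06 m^3


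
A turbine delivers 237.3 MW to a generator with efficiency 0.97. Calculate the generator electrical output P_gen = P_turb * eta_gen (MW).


P_gen = 237.3 * 0.97 = 230.1810 MW


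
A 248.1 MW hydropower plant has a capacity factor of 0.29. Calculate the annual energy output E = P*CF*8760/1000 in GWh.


E = 248.1 * 0.29 * 8760 / 1000 = 630.2732 GWh


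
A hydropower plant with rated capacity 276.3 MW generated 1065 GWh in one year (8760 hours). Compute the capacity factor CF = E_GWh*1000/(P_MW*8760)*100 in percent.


CF = 1065 * 1000 / (276.3 * 8760) * 100 = 44.0012 %


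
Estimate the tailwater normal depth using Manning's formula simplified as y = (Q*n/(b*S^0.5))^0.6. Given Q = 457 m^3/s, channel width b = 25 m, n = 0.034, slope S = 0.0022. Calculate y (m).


y = (457 * 0.034 / (25 * 0.0022^0.5))^0.6 = 4.7135 m


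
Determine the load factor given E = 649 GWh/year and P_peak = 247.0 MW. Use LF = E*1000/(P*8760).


LF = 649 * 1000 / (247.0 * 8760) = 0.2999


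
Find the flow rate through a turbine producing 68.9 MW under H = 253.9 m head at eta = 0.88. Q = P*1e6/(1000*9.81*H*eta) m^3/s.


Q = 68.9 * 1e6 / (1000 * 9.81 * 253.9 * 0.88) = 31.4344 m^3/s


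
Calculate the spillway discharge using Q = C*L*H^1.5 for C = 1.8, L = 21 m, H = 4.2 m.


Q = 1.8 * 21 * 4.2^1.5 = 325.3612 m^3/s


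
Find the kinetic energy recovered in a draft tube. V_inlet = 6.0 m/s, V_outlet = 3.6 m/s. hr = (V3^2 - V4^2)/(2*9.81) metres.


hr = (6.0^2 - 3.6^2) / (2*9.81) = 1.1743 m


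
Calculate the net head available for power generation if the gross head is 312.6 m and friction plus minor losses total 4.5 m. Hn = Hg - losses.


Hn = 312.6 - 4.5 = 308.1000 m


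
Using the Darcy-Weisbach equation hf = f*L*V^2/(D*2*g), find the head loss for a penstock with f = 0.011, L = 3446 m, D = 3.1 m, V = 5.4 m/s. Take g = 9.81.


hf = 0.011 * 3446 * 5.4^2 / (3.1 * 2 * 9.81) = 18.1733 m


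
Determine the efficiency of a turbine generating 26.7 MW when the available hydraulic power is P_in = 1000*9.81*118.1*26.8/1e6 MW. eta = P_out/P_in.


P_in = 1000 * 9.81 * 118.1 * 26.8 / 1e6 = 31.0494 MW
eta = 26.7 / 31.0494 = 0.8599


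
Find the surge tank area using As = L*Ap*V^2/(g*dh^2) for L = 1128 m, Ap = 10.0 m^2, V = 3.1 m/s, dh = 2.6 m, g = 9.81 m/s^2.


As = 1128 * 10.0 * 3.1^2 / (9.81 * 2.6^2) = 1634.6199 m^2


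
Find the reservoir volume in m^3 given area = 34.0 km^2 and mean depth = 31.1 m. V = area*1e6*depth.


V = 34.0 * 1e6 * 31.1 = 1.0574e+09 m^3


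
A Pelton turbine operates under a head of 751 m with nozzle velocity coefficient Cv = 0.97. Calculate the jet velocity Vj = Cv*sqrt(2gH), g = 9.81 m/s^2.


Vj = 0.97 * sqrt(2*9.81*751) = 117.7447 m/s


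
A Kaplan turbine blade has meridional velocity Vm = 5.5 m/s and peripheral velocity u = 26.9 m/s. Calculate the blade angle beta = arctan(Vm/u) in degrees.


beta = arctan(5.5 / 26.9) = 11.5555 degrees


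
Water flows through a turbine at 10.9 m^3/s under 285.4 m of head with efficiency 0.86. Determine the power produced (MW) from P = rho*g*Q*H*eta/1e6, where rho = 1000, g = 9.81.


P = 1000 * 9.81 * 10.9 * 285.4 * 0.86 / 1e6 = 26.2451 MW


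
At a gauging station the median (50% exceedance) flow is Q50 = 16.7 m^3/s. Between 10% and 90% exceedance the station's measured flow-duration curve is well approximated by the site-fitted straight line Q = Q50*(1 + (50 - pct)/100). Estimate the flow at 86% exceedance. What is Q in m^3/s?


Q = 16.7 * (1 + (50 - 86)/100) = 10.6880 m^3/s


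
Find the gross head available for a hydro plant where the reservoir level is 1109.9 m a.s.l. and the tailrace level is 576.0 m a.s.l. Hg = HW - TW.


Hg = 1109.9 - 576.0 = 533.9000 m


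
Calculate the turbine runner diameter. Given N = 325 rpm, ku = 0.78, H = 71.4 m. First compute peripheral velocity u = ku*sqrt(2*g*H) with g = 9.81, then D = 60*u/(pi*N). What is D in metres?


u = 0.78 * sqrt(2*9.81*71.4) = 29.1940 m/s
D = 60 * 29.1940 / (pi * 325) = 1.7156 m


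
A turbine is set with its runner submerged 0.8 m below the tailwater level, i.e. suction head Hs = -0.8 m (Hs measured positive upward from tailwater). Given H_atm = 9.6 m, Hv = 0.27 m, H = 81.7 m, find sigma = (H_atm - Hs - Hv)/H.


sigma = (9.6 - (-0.8) - 0.27) / 81.7 = 0.1240


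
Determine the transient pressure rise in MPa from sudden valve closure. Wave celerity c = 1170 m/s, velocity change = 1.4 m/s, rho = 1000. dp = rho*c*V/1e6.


dp = 1000 * 1170 * 1.4 / 1e6 = 1.6380 MPa


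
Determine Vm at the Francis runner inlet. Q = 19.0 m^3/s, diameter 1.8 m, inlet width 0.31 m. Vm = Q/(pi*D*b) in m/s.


Vm = 19.0 / (pi * 1.8 * 0.31) = 10.8385 m/s


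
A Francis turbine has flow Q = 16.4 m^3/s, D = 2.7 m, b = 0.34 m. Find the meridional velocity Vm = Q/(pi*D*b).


Vm = 16.4 / (pi * 2.7 * 0.34) = 5.6866 m/s


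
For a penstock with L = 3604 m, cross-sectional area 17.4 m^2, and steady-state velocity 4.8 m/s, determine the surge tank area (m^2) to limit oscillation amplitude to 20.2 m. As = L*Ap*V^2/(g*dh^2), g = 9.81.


As = 3604 * 17.4 * 4.8^2 / (9.81 * 20.2^2) = 360.9481 m^2


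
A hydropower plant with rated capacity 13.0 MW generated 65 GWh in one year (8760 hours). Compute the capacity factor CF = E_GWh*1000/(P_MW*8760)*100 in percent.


CF = 65 * 1000 / (13.0 * 8760) * 100 = 57.0776 %


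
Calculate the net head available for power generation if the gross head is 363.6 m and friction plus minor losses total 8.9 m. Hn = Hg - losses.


Hn = 363.6 - 8.9 = 354.7000 m


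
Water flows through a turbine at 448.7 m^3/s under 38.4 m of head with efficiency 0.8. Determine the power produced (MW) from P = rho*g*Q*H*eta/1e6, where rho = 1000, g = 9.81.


P = 1000 * 9.81 * 448.7 * 38.4 * 0.8 / 1e6 = 135.2217 MW


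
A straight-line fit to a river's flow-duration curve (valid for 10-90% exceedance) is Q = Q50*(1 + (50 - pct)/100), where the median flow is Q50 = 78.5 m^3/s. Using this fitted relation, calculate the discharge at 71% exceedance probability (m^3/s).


Q = 78.5 * (1 + (50 - 71)/100) = 62.0150 m^3/s


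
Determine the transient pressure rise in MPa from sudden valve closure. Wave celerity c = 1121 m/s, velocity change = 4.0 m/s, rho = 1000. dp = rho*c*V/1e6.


dp = 1000 * 1121 * 4.0 / 1e6 = 4.4840 MPa


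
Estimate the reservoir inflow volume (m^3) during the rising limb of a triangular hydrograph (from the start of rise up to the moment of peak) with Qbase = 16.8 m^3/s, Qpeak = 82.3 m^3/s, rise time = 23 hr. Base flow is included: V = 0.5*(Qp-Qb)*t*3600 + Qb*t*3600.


V = 0.5*(82.3 - 16.8)*23*3600 + 16.8*23*3600 = 4.1027e+06 m^3


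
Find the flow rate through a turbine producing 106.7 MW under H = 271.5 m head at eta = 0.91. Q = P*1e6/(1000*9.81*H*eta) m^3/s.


Q = 106.7 * 1e6 / (1000 * 9.81 * 271.5 * 0.91) = 44.0235 m^3/s


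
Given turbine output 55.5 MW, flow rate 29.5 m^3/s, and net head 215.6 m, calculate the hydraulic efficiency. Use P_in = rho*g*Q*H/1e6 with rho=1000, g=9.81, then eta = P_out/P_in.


P_in = 1000 * 9.81 * 29.5 * 215.6 / 1e6 = 62.3936 MW
eta = 55.5 / 62.3936 = 0.8895


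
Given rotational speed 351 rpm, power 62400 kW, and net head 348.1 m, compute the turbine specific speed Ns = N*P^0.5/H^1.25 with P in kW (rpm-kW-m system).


Ns = 351 * 62400^0.5 / 348.1^1.25 = 58.3135


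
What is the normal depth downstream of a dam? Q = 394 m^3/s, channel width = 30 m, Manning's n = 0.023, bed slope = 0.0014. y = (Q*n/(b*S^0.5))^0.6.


y = (394 * 0.023 / (30 * 0.0014^0.5))^0.6 = 3.5013 m


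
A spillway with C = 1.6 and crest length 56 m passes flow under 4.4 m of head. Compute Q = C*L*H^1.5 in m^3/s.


Q = 1.6 * 56 * 4.4^1.5 = 826.9648 m^3/s


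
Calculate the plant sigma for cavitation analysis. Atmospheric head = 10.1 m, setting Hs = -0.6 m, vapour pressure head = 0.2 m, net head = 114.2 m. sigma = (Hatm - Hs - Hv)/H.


sigma = (10.1 - (-0.6) - 0.2) / 114.2 = 0.0919


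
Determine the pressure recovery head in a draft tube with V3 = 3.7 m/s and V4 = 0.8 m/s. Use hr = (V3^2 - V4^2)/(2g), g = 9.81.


hr = (3.7^2 - 0.8^2) / (2*9.81) = 0.6651 m


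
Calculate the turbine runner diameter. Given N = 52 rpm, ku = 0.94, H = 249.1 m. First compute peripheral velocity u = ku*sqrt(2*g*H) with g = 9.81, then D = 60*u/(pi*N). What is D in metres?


u = 0.94 * sqrt(2*9.81*249.1) = 65.7150 m/s
D = 60 * 65.7150 / (pi * 52) = 24.1358 m


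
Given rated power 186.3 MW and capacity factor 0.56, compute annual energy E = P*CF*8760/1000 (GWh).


E = 186.3 * 0.56 * 8760 / 1000 = 913.9133 GWh


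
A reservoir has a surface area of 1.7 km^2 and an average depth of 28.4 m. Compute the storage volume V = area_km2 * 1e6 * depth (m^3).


V = 1.7 * 1e6 * 28.4 = 4.8280e+07 m^3


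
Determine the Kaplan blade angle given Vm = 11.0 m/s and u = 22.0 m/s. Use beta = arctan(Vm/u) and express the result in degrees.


beta = arctan(11.0 / 22.0) = 26.5651 degrees


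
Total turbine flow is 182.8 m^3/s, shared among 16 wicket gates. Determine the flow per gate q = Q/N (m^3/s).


q = 182.8 / 16 = 11.4250 m^3/s


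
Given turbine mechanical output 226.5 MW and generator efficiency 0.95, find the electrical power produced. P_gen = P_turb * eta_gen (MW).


P_gen = 226.5 * 0.95 = 215.1750 MW


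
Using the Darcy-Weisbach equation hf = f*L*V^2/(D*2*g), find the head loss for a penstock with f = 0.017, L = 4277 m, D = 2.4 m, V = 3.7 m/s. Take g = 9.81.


hf = 0.017 * 4277 * 3.7^2 / (2.4 * 2 * 9.81) = 21.1389 m


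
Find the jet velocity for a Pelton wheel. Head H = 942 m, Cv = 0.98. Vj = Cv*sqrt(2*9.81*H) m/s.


Vj = 0.98 * sqrt(2*9.81*942) = 133.2297 m/s


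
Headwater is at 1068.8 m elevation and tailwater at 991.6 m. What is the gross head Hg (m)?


Hg = 1068.8 - 991.6 = 77.2000 m


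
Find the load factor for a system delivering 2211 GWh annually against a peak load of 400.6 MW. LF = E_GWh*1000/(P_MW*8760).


LF = 2211 * 1000 / (400.6 * 8760) = 0.6300


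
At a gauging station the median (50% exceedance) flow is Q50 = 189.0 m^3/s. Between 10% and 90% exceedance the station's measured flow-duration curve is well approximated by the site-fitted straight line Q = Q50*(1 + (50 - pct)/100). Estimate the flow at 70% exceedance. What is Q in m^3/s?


Q = 189.0 * (1 + (50 - 70)/100) = 151.2000 m^3/s


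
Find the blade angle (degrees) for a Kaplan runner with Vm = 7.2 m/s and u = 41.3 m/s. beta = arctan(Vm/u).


beta = arctan(7.2 / 41.3) = 9.8892 degrees


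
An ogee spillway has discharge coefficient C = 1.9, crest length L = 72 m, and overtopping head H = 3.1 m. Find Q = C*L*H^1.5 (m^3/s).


Q = 1.9 * 72 * 3.1^1.5 = 746.6699 m^3/s


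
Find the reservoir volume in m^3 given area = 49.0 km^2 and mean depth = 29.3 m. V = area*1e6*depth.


V = 49.0 * 1e6 * 29.3 = 1.4357e+09 m^3


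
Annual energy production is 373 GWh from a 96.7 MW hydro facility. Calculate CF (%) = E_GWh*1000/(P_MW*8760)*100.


CF = 373 * 1000 / (96.7 * 8760) * 100 = 44.0330 %


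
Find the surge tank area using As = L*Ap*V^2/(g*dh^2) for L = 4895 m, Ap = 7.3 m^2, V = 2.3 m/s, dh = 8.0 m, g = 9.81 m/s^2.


As = 4895 * 7.3 * 2.3^2 / (9.81 * 8.0^2) = 301.0802 m^2


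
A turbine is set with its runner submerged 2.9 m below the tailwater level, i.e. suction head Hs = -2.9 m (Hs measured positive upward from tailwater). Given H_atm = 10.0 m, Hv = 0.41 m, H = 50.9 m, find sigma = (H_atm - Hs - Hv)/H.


sigma = (10.0 - (-2.9) - 0.41) / 50.9 = 0.2454


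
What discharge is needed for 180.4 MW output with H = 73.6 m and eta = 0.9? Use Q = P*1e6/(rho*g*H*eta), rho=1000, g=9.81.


Q = 180.4 * 1e6 / (1000 * 9.81 * 73.6 * 0.9) = 277.6177 m^3/s


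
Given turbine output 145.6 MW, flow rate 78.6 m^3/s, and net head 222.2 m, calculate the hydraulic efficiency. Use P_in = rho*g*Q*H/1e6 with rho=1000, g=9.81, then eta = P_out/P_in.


P_in = 1000 * 9.81 * 78.6 * 222.2 / 1e6 = 171.3309 MW
eta = 145.6 / 171.3309 = 0.8498


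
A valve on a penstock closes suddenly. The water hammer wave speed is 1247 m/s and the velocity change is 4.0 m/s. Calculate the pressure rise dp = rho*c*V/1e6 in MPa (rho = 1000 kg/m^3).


dp = 1000 * 1247 * 4.0 / 1e6 = 4.9880 MPa


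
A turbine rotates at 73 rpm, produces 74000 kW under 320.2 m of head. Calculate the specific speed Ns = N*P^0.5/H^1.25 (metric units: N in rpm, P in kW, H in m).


Ns = 73 * 74000^0.5 / 320.2^1.25 = 14.6609


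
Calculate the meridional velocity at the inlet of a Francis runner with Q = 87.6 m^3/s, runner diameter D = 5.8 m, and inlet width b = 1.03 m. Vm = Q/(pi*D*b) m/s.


Vm = 87.6 / (pi * 5.8 * 1.03) = 4.6676 m/s


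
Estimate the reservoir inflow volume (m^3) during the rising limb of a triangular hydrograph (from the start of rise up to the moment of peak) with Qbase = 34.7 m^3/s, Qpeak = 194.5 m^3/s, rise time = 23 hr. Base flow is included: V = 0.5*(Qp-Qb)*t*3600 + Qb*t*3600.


V = 0.5*(194.5 - 34.7)*23*3600 + 34.7*23*3600 = 9.4889e+06 m^3


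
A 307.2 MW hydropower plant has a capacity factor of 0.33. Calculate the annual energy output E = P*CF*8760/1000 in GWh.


E = 307.2 * 0.33 * 8760 / 1000 = 888.0538 GWh


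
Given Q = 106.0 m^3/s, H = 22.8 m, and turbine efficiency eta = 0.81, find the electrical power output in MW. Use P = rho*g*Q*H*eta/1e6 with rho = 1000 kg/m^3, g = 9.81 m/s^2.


P = 1000 * 9.81 * 106.0 * 22.8 * 0.81 / 1e6 = 19.2041 MW


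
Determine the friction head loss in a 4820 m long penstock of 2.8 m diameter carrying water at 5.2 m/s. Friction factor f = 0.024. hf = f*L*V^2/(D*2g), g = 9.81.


hf = 0.024 * 4820 * 5.2^2 / (2.8 * 2 * 9.81) = 56.9388 m


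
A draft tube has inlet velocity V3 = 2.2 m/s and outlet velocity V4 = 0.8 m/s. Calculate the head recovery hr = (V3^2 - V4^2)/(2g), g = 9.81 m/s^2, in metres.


hr = (2.2^2 - 0.8^2) / (2*9.81) = 0.2141 m


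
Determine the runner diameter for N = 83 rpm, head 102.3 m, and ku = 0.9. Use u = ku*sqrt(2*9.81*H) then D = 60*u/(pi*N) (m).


u = 0.9 * sqrt(2*9.81*102.3) = 40.3209 m/s
D = 60 * 40.3209 / (pi * 83) = 9.2780 m


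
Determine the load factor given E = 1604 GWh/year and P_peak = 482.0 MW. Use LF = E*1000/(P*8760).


LF = 1604 * 1000 / (482.0 * 8760) = 0.3799


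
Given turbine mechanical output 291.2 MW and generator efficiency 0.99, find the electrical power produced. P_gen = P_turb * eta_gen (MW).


P_gen = 291.2 * 0.99 = 288.2880 MW


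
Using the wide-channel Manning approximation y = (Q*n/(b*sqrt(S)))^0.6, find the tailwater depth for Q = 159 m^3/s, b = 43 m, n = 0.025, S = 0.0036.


y = (159 * 0.025 / (43 * 0.0036^0.5))^0.6 = 1.2961 m


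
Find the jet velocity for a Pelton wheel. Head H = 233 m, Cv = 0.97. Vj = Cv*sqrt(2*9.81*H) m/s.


Vj = 0.97 * sqrt(2*9.81*233) = 65.5842 m/s


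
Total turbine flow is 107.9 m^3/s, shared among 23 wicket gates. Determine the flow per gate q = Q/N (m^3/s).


q = 107.9 / 23 = 4.6913 m^3/s


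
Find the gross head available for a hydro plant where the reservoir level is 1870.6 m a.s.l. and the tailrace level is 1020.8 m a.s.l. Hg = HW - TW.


Hg = 1870.6 - 1020.8 = 849.8000 m


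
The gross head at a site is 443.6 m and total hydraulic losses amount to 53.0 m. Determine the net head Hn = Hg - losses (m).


Hn = 443.6 - 53.0 = 390.6000 m


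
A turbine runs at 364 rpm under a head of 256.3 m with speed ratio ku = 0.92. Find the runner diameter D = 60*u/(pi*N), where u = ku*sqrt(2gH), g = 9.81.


u = 0.92 * sqrt(2*9.81*256.3) = 65.2397 m/s
D = 60 * 65.2397 / (pi * 364) = 3.4230 m


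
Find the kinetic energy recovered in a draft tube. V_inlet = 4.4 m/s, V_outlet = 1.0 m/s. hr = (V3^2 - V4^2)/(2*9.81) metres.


hr = (4.4^2 - 1.0^2) / (2*9.81) = 0.9358 m


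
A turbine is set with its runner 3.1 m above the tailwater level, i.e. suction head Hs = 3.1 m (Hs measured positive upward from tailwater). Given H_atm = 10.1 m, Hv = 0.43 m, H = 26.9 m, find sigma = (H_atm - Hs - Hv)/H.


sigma = (10.1 - 3.1 - 0.43) / 26.9 = 0.2442


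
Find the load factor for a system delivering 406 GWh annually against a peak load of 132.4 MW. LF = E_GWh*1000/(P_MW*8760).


LF = 406 * 1000 / (132.4 * 8760) = 0.3501


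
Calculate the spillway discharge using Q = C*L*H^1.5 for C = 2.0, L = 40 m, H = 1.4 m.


Q = 2.0 * 40 * 1.4^1.5 = 132.5202 m^3/s


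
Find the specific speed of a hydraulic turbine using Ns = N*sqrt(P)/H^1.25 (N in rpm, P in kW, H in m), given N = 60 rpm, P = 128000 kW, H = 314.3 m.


Ns = 60 * 128000^0.5 / 314.3^1.25 = 16.2209


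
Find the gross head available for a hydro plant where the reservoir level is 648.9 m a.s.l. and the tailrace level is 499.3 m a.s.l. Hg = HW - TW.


Hg = 648.9 - 499.3 = 149.6000 m


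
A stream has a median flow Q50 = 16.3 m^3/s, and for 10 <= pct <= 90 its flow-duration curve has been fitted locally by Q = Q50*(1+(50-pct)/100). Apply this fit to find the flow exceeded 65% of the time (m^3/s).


Q = 16.3 * (1 + (50 - 65)/100) = 13.8550 m^3/s


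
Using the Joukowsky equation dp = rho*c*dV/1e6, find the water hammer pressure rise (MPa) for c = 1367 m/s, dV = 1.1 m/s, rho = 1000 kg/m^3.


dp = 1000 * 1367 * 1.1 / 1e6 = 1.5037 MPa


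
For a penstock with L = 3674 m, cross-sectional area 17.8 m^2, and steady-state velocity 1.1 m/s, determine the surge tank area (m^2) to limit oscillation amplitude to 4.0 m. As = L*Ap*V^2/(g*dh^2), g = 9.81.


As = 3674 * 17.8 * 1.1^2 / (9.81 * 4.0^2) = 504.1451 m^2


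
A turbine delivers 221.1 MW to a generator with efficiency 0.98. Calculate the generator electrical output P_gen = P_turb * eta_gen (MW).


P_gen = 221.1 * 0.98 = 216.6780 MW


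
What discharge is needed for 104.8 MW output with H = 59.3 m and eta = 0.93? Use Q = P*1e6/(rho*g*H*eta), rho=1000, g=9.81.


Q = 104.8 * 1e6 / (1000 * 9.81 * 59.3 * 0.93) = 193.7112 m^3/s


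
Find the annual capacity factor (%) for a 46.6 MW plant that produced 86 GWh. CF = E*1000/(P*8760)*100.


CF = 86 * 1000 / (46.6 * 8760) * 100 = 21.0673 %


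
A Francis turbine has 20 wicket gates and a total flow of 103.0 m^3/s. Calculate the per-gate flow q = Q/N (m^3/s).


q = 103.0 / 20 = 5.1500 m^3/s


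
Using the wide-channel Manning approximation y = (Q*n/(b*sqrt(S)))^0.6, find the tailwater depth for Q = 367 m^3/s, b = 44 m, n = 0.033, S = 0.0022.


y = (367 * 0.033 / (44 * 0.0022^0.5))^0.6 = 2.8914 m


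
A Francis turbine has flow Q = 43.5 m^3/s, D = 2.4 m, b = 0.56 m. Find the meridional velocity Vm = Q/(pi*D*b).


Vm = 43.5 / (pi * 2.4 * 0.56) = 10.3024 m/s


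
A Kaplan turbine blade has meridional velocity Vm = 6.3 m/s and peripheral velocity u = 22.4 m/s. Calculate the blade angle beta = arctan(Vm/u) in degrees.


beta = arctan(6.3 / 22.4) = 15.7086 degrees


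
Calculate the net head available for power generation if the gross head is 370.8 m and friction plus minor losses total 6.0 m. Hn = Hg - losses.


Hn = 370.8 - 6.0 = 364.8000 m


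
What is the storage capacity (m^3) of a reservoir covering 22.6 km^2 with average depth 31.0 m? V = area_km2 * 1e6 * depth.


V = 22.6 * 1e6 * 31.0 = 7.0060e+08 m^3


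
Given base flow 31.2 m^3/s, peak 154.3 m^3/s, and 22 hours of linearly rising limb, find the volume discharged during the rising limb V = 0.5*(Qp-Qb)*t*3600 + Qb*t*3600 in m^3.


V = 0.5*(154.3 - 31.2)*22*3600 + 31.2*22*3600 = 7.3458e+06 m^3


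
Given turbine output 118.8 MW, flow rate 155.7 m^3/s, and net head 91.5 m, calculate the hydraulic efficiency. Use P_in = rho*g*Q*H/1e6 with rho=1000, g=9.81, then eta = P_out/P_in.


P_in = 1000 * 9.81 * 155.7 * 91.5 / 1e6 = 139.7587 MW
eta = 118.8 / 139.7587 = 0.8500


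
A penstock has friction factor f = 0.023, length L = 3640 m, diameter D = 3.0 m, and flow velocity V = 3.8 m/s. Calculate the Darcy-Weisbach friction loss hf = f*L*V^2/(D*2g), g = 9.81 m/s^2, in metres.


hf = 0.023 * 3640 * 3.8^2 / (3.0 * 2 * 9.81) = 20.5389 m


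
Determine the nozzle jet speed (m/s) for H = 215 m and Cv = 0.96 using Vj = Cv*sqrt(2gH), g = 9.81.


Vj = 0.96 * sqrt(2*9.81*215) = 62.3505 m/s


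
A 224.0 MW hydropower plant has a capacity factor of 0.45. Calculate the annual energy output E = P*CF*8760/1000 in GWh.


E = 224.0 * 0.45 * 8760 / 1000 = 883.0080 GWh


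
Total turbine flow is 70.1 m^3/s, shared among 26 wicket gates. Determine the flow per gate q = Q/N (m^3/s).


q = 70.1 / 26 = 2.6962 m^3/s


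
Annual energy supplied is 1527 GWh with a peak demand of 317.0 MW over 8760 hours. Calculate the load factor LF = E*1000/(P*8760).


LF = 1527 * 1000 / (317.0 * 8760) = 0.5499


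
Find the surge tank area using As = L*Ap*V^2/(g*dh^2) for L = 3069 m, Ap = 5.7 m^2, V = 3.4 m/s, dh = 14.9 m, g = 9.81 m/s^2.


As = 3069 * 5.7 * 3.4^2 / (9.81 * 14.9^2) = 92.8513 m^2


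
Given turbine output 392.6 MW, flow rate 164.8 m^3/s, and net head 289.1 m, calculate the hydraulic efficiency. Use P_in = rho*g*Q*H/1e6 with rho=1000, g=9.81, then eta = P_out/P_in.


P_in = 1000 * 9.81 * 164.8 * 289.1 / 1e6 = 467.3845 MW
eta = 392.6 / 467.3845 = 0.8400


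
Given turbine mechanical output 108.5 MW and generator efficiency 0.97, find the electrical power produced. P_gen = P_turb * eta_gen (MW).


P_gen = 108.5 * 0.97 = 105.2450 MW
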